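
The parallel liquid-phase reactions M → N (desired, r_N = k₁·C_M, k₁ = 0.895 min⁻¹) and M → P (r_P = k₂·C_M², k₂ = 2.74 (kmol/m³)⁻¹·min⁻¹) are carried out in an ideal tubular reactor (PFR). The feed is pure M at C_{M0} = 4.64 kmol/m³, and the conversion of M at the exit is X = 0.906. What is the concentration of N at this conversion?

0.612 kmol/m³

C_M = C_{M0}(1−X) = 0.4362 kmol/m³.
Along a PFR/batch, dC_N/dC_M = −r_N/(r_N+r_P) = −k₁/(k₁+k₂·C_M).
Integrating from C_{M0} to C_M: C_N = (0.895/2.74)·ln[(0.895+2.74·4.64)/(0.895+2.74·0.436)] = 0.3266·ln(13.61/2.090) = 0.6120 kmol/m³.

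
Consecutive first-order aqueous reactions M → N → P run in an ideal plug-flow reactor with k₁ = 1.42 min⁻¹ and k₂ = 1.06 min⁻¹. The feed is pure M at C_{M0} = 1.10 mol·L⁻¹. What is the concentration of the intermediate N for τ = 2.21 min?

Solving the coupled first-order balances gives C_N(τ) = [k₁/(k₂−k₁)]·C_{M0}·(e^(−k₁τ) − e^(−k₂τ)).
e^(−k₁τ) = e^(−1.42×2.21) = e^(−3.138) = 0.04336; e^(−k₂τ) = e^(−2.343) = 0.09608.
C_N = 1.42×1.10/(1.06−1.42) × (0.04336−0.09608) = (-4.339)×(-0.05272) = 0.2287 mol·L⁻¹.

0.229 mol·L⁻¹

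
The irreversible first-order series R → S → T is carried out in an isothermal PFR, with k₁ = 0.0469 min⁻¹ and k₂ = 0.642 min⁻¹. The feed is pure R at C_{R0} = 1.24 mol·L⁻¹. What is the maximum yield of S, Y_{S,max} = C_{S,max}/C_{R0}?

0.0594

Evaluating C_S at τ_opt = ln(k₂/k₁)/(k₂−k₁) gives C_{S,max}/C_{R0} = (k₁/k₂)^[k₂/(k₂−k₁)].
= (0.0469/0.642)^(0.642/(0.642−0.0469)) = (0.07305)^(1.079) = 0.05944.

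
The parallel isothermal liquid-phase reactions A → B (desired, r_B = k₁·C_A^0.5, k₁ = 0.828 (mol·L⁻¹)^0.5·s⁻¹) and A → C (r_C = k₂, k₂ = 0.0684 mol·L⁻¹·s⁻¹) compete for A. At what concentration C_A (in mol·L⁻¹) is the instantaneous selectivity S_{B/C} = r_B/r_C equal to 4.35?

0.129 mol·L⁻¹

S_{B/C} = (k₁/k₂)·C_A^0.5 ⇒ C_A = (S·k₂/k₁)^(2).
= (4.35×0.0684/0.828)^(2) = (0.3593)^(2) = 0.129 mol·L⁻¹.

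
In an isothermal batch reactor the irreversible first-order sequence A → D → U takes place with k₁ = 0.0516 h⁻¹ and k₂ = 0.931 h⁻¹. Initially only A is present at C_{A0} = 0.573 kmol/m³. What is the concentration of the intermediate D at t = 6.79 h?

The intermediate concentration in a first-order A→B→C sequence is C_D = k₁C_{A0}(e^(−k₁t) − e^(−k₂t))/(k₂−k₁).
e^(−k₁t) = e^(−0.0516×6.79) = e^(−0.3504) = 0.7044; e^(−k₂t) = e^(−6.321) = 0.001797.
C_D = 0.0516×0.573/(0.931−0.0516) × (0.7044−0.001797) = 0.03362×0.7026 = 0.02362 kmol/m³.

0.0236 kmol/m³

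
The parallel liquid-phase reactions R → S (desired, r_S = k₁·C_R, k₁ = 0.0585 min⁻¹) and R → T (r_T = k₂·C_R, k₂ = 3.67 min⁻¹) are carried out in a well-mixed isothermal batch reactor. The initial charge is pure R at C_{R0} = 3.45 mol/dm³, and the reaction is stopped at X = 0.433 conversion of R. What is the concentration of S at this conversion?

0.0234 mol/dm³

C_R = C_{R0}(1−X) = 1.956 mol/dm³.
Both paths are first order in R, so the instantaneous fraction to S is constant: dC_S/d(−C_R) = k₁/(k₁+k₂) = 0.01569.
C_S = 0.01569·(C_{R0}−C_R) = 0.01569×1.494 = 0.0234 mol/dm³.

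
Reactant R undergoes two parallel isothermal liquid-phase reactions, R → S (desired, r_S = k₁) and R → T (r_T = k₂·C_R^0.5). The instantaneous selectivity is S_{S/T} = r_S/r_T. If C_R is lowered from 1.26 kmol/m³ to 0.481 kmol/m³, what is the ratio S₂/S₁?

1.62

S_{S/T} = (k₁/k₂)·C_R^-0.5, so S₂/S₁ = (C_{R,2}/C_{R,1})^-0.5.
= (0.481/1.26)^(-0.5) = (0.3817)^(-0.5) = 1.62.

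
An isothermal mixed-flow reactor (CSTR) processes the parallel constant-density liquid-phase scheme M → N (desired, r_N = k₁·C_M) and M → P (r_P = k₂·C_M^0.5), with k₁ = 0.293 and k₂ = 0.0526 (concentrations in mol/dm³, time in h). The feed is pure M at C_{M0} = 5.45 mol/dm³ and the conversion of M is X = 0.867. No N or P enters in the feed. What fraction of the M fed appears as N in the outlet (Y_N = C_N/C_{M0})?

0.716

Exit C_M = C_{M0}(1−X) = 5.45×0.133 = 0.7249 mol/dm³.
Rates in a CSTR are evaluated at the outlet concentration: r_N = 0.293×0.7249 = 0.2124, r_P = 0.0526×0.7249^0.5 = 0.04478.
Fraction of consumed M going to N: r_N/(r_N+r_P) = 0.8259.
C_N = 0.8259·C_{M0}·X = 0.8259×5.45×0.867 = 3.90 mol/dm³; Y_N = C_N/C_{M0} = 0.716.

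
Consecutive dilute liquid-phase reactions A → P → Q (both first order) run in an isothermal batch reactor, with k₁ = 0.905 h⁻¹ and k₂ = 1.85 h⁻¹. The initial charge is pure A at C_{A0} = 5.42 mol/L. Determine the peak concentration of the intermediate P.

At the optimum, C_{P,max}/C_{A0} = (k₁/k₂)^[k₂/(k₂−k₁)].
= (0.905/1.85)^(1.85/(1.85−0.905)) = (0.4892)^(1.958) = 0.2467.
C_{P,max} = 0.2467×5.42 = 1.34 mol/L.

1.34 mol/L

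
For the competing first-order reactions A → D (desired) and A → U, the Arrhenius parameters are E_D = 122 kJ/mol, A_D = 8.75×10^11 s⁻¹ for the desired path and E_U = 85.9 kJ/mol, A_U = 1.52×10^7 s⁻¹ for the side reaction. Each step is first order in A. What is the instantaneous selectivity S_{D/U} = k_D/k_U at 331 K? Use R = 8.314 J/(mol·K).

0.116

Since both paths have the same order in A, the concentration cancels and S_{D/U} = k_D/k_U = (A_D/A_U)·exp[(E_U−E_D)/(RT)].
(E_U−E_D)/(RT) = (85.9−122)×10³/(8.314×331) = -36100/2752 = -13.12.
k_D/k_U = (8.75×10^11/1.52×10^7)·exp(-13.12) = 57566 × 2.009×10^-6 = 0.116.
Since E_D > E_U, raising the temperature improves selectivity toward D.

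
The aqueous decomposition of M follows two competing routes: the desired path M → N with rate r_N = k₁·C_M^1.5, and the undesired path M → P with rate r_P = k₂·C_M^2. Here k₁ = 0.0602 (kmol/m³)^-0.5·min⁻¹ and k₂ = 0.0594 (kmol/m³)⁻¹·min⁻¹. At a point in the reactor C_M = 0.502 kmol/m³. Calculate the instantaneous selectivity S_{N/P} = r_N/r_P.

1.43

S_{N/P} = r_N/r_P = (k₁·C_M^1.5)/(k₂·C_M^2) = (k₁/k₂)·C_M^-0.5.
= (0.0602×0.5020^1.5) / (0.0594×0.5020^2) = 0.02141/0.01497 = 1.43.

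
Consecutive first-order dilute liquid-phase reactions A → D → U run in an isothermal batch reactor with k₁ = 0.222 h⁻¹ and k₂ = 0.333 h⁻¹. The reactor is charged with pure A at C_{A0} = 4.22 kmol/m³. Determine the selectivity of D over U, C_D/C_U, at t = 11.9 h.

Solving the coupled first-order balances gives C_D(t) = [k₁/(k₂−k₁)]·C_{A0}·(e^(−k₁t) − e^(−k₂t)).
e^(−k₁t) = e^(−0.222×11.9) = e^(−2.642) = 0.07123; e^(−k₂t) = e^(−3.963) = 0.01901.
C_D = 0.222×4.22/(0.333−0.222) × (0.07123−0.01901) = 8.440×0.05222 = 0.4407 kmol/m³.
C_A = C_{A0}e^(−k₁t) = 0.3006 kmol/m³, so C_U = C_{A0}−C_A−C_D = 3.479 kmol/m³; C_D/C_U = 0.127.

0.127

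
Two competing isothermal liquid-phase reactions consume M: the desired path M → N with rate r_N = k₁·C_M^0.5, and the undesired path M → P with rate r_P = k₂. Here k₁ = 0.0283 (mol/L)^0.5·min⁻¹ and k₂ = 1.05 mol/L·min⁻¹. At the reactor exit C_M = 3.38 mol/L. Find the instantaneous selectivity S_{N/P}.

0.0496

S_{N/P} = r_N/r_P = (k₁·C_M^0.5)/(k₂) = (k₁/k₂)·C_M^0.5.
= (0.0283×3.380^0.5) / (1.05) = 0.05203/1.050 = 0.0496.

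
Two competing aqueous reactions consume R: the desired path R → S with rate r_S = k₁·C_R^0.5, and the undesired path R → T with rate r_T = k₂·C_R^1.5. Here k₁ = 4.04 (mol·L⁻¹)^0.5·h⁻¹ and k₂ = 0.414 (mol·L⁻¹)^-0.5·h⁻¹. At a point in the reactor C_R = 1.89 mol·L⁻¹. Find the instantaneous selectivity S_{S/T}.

S_{S/T} = r_S/r_T = (k₁·C_R^0.5)/(k₂·C_R^1.5) = (k₁/k₂)·C_R⁻¹.
= (4.04×1.890^0.5) / (0.414×1.890^1.5) = 5.554/1.076 = 5.16.

5.16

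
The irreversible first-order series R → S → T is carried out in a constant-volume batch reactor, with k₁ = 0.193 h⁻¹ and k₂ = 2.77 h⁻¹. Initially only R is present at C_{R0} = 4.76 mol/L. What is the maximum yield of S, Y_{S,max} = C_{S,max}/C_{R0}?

For a first-order series the maximum intermediate yield is C_{S,max}/C_{R0} = (k₁/k₂)^[k₂/(k₂−k₁)].
= (0.193/2.77)^(2.77/(2.77−0.193)) = (0.06968)^(1.075) = 0.05707.

0.0571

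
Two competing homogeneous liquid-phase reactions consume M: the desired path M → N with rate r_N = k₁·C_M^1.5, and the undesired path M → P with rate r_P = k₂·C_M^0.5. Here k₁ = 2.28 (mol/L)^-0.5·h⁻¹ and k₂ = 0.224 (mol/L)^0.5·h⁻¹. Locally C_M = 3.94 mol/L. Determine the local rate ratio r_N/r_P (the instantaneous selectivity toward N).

40.1

S_{N/P} = r_N/r_P = (k₁·C_M^1.5)/(k₂·C_M^0.5) = (k₁/k₂)·C_M.
= (2.28×3.940^1.5) / (0.224×3.940^0.5) = 17.83/0.4446 = 40.1.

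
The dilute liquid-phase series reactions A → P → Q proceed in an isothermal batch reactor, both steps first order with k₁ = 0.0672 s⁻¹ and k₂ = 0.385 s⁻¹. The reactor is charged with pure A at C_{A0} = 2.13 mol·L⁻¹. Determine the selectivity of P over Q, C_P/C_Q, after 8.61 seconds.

Solving the coupled first-order balances gives C_P(t) = [k₁/(k₂−k₁)]·C_{A0}·(e^(−k₁t) − e^(−k₂t)).
e^(−k₁t) = e^(−0.0672×8.61) = e^(−0.5786) = 0.5607; e^(−k₂t) = e^(−3.315) = 0.03634.
C_P = 0.0672×2.13/(0.385−0.0672) × (0.5607−0.03634) = 0.4504×0.5243 = 0.2362 mol·L⁻¹.
C_A = C_{A0}e^(−k₁t) = 1.194 mol·L⁻¹, so C_Q = C_{A0}−C_A−C_P = 0.6996 mol·L⁻¹; C_P/C_Q = 0.338.

0.338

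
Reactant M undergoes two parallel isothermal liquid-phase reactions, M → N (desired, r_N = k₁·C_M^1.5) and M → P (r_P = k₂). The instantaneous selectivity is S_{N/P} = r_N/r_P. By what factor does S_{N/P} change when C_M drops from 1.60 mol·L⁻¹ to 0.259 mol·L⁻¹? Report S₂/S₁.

0.0651

S_{N/P} = (k₁/k₂)·C_M^1.5, so S₂/S₁ = (C_{M,2}/C_{M,1})^1.5.
= (0.259/1.60)^1.5 = (0.1619)^1.5 = 0.0651.
Selectivity toward N falls as C_M falls — high-concentration operation is favoured.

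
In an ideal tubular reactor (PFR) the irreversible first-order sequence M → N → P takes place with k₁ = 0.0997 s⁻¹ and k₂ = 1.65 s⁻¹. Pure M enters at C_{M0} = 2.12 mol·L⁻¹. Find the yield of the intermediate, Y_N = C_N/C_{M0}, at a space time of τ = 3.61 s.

The intermediate concentration in a first-order A→B→C sequence is C_N = k₁C_{M0}(e^(−k₁τ) − e^(−k₂τ))/(k₂−k₁).
e^(−k₁τ) = e^(−0.0997×3.61) = e^(−0.3599) = 0.6977; e^(−k₂τ) = e^(−5.956) = 0.002589.
C_N = 0.0997×2.12/(1.65−0.0997) × (0.6977−0.002589) = 0.1363×0.6951 = 0.09477 mol·L⁻¹.
Y_N = C_N/C_{M0} = 0.09477/2.12 = 0.0447.

0.0447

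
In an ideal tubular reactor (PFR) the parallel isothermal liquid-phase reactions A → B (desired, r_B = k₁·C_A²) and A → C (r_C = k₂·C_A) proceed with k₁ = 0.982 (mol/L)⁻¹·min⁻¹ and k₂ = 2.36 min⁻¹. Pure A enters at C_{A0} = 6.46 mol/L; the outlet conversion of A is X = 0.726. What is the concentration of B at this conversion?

2.88 mol/L

C_A = C_{A0}(1−X) = 1.770 mol/L.
Along a PFR/batch, dC_C/dC_A = −r_C/(r_B+r_C) = −k₂/(k₂+k₁·C_A).
Integrating from C_{A0} to C_A: C_C = (2.36/0.982)·ln[(2.36+0.982·6.46)/(2.36+0.982·1.77)] = 2.403·ln(8.704/4.098) = 1.810 mol/L.
Then C_B = (C_{A0}−C_A) − C_C = 4.690 − 1.810 = 2.880 mol/L.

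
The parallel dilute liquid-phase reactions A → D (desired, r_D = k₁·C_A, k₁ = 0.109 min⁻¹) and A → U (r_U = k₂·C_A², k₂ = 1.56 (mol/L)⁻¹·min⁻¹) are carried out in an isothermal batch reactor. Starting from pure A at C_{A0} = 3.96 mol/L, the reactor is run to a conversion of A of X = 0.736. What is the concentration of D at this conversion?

0.0898 mol/L

C_A = C_{A0}(1−X) = 1.045 mol/L.
Along a PFR/batch, dC_D/dC_A = −r_D/(r_D+r_U) = −k₁/(k₁+k₂·C_A).
Integrating from C_{A0} to C_A: C_D = (0.109/1.56)·ln[(0.109+1.56·3.96)/(0.109+1.56·1.05)] = 0.06987·ln(6.287/1.740) = 0.08976 mol/L.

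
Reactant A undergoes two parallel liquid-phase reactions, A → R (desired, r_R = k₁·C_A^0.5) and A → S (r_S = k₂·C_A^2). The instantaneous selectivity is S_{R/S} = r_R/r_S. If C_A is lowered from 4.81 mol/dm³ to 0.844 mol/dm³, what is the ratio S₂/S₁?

13.6

S_{R/S} = (k₁/k₂)·C_A^-1.5, so S₂/S₁ = (C_{A,2}/C_{A,1})^-1.5.
= (0.844/4.81)^(-1.5) = (0.1755)^(-1.5) = 13.6.
Selectivity toward R rises as C_A falls — low-concentration operation is favoured.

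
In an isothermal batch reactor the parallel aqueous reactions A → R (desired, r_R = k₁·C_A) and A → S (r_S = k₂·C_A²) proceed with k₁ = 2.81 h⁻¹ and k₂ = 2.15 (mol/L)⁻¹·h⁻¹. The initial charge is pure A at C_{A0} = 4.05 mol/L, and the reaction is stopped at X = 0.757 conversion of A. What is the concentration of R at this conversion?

1.11 mol/L

C_A = C_{A0}(1−X) = 0.9841 mol/L.
Along a PFR/batch, dC_R/dC_A = −r_R/(r_R+r_S) = −k₁/(k₁+k₂·C_A).
Integrating from C_{A0} to C_A: C_R = (2.81/2.15)·ln[(2.81+2.15·4.05)/(2.81+2.15·0.984)] = 1.307·ln(11.52/4.926) = 1.110 mol/L.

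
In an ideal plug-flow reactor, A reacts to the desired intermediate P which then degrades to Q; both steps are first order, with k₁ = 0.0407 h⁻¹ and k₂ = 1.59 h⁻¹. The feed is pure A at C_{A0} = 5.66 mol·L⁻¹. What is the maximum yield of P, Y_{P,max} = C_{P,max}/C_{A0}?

0.0232

For a first-order series the maximum intermediate yield is C_{P,max}/C_{A0} = (k₁/k₂)^[k₂/(k₂−k₁)].
= (0.0407/1.59)^(1.59/(1.59−0.0407)) = (0.02560)^(1.026) = 0.02325.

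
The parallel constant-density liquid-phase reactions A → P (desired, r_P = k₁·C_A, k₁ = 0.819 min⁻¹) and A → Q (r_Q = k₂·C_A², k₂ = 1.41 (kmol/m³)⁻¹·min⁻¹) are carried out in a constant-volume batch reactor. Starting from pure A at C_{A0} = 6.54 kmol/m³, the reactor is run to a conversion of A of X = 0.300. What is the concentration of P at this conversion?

0.187 kmol/m³

C_A = C_{A0}(1−X) = 4.578 kmol/m³.
Along a PFR/batch, dC_P/dC_A = −r_P/(r_P+r_Q) = −k₁/(k₁+k₂·C_A).
Integrating from C_{A0} to C_A: C_P = (0.819/1.41)·ln[(0.819+1.41·6.54)/(0.819+1.41·4.58)] = 0.5809·ln(10.04/7.274) = 0.1872 kmol/m³.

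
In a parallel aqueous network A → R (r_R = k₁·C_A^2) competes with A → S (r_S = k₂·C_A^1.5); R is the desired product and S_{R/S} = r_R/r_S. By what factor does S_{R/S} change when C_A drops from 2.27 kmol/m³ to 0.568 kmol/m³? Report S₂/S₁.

0.500

S_{R/S} = (k₁/k₂)·C_A^0.5, so S₂/S₁ = (C_{A,2}/C_{A,1})^0.5.
= (0.568/2.27)^0.5 = (0.2502)^0.5 = 0.500.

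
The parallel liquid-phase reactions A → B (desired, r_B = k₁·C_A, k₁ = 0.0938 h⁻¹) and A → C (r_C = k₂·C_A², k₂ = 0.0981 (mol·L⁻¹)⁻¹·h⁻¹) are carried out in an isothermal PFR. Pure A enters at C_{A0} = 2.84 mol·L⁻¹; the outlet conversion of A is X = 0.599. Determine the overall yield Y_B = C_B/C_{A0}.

0.200

C_A = C_{A0}(1−X) = 1.139 mol·L⁻¹.
Along a PFR/batch, dC_B/dC_A = −r_B/(r_B+r_C) = −k₁/(k₁+k₂·C_A).
Integrating from C_{A0} to C_A: C_B = (0.0938/0.0981)·ln[(0.0938+0.0981·2.84)/(0.0938+0.0981·1.14)] = 0.9562·ln(0.3724/0.2055) = 0.5684 mol·L⁻¹.
Y_B = C_B/C_{A0} = 0.5684/2.84 = 0.200.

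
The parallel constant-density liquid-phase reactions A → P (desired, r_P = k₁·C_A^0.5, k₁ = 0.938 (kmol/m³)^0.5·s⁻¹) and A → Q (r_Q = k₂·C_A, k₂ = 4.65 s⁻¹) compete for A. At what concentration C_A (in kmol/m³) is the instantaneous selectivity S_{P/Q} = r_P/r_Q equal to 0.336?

0.360 kmol/m³

S_{P/Q} = (k₁/k₂)·C_A^-0.5 ⇒ C_A = (S·k₂/k₁)^(-2).
= (0.336×4.65/0.938)^(-2) = (1.666)^(-2) = 0.360 kmol/m³.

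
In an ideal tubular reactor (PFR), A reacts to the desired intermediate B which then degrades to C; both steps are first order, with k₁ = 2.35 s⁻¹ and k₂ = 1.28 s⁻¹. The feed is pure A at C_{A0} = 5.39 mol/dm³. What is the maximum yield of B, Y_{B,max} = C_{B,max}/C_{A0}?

Evaluating C_B at τ_opt = ln(k₂/k₁)/(k₂−k₁) gives C_{B,max}/C_{A0} = (k₁/k₂)^[k₂/(k₂−k₁)].
= (2.35/1.28)^(1.28/(1.28−2.35)) = (1.836)^(-1.196) = 0.4835.

0.483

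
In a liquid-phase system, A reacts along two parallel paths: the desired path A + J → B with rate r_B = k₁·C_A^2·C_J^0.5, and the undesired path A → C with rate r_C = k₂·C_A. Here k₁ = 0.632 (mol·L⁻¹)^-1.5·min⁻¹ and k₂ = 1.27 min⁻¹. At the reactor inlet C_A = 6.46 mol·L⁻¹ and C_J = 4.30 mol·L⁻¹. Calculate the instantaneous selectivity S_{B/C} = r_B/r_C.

S_{B/C} = r_B/r_C = (k₁·C_A^2·C_J^0.5)/(k₂·C_A) = (k₁/k₂)·C_A·C_J^0.5.
= (0.632×6.460^2×4.300^0.5) / (1.27×6.460) = 54.69/8.204 = 6.67.

6.67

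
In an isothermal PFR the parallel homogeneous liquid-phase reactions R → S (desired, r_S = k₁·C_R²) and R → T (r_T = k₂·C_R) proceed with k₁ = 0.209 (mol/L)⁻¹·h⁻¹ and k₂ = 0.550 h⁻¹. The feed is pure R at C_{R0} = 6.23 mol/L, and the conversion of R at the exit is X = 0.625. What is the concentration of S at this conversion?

C_R = C_{R0}(1−X) = 2.336 mol/L.
Along a PFR/batch, dC_T/dC_R = −r_T/(r_S+r_T) = −k₂/(k₂+k₁·C_R).
Integrating from C_{R0} to C_R: C_T = (0.550/0.209)·ln[(0.550+0.209·6.23)/(0.550+0.209·2.34)] = 2.632·ln(1.852/1.038) = 1.523 mol/L.
Then C_S = (C_{R0}−C_R) − C_T = 3.894 − 1.523 = 2.371 mol/L.

2.37 mol/L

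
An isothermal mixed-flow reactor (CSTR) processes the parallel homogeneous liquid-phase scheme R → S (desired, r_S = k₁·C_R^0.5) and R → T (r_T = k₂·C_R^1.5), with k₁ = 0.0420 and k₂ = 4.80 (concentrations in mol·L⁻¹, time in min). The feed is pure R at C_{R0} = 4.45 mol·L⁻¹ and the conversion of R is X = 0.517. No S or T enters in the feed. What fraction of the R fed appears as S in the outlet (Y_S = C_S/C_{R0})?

Exit C_R = C_{R0}(1−X) = 4.45×0.483 = 2.149 mol·L⁻¹.
In a CSTR the entire volume is at exit conditions, so r_S = 0.0420×2.149^0.5 = 0.06157 and r_T = 4.80×2.149^1.5 = 15.13.
Fraction of consumed R going to S: r_S/(r_S+r_T) = 0.004054.
C_S = 0.004054·C_{R0}·X = 0.004054×4.45×0.517 = 0.00933 mol·L⁻¹; Y_S = C_S/C_{R0} = 0.00210.

0.00210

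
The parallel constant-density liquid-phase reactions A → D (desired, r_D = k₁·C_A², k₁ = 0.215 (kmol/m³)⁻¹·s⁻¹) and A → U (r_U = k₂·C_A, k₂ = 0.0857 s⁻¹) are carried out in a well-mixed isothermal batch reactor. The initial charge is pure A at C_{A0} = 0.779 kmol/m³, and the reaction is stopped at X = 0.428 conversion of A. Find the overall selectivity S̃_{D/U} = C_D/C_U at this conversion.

C_A = C_{A0}(1−X) = 0.4456 kmol/m³.
Along a PFR/batch, dC_U/dC_A = −r_U/(r_D+r_U) = −k₂/(k₂+k₁·C_A).
Integrating from C_{A0} to C_A: C_U = (0.0857/0.215)·ln[(0.0857+0.215·0.779)/(0.0857+0.215·0.446)] = 0.3986·ln(0.2532/0.1815) = 0.1327 kmol/m³.
Then C_D = (C_{A0}−C_A) − C_U = 0.3334 − 0.1327 = 0.2007 kmol/m³.
S̃_{D/U} = C_D/C_U = 0.2007/0.1327 = 1.51.

1.51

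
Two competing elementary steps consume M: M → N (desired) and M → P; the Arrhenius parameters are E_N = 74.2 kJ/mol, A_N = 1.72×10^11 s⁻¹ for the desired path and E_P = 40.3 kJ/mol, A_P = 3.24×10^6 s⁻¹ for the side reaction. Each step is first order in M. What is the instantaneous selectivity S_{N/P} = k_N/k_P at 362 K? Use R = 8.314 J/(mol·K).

Since both paths have the same order in M, the concentration cancels and S_{N/P} = k_N/k_P = (A_N/A_P)·exp[(E_P−E_N)/(RT)].
(E_P−E_N)/(RT) = (40.3−74.2)×10³/(8.314×362) = -33900/3010 = -11.26.
k_N/k_P = (1.72×10^11/3.24×10^6)·exp(-11.26) = 53086 × 1.283×10^-5 = 0.681.
Since E_N > E_P, raising the temperature improves selectivity toward N.

0.681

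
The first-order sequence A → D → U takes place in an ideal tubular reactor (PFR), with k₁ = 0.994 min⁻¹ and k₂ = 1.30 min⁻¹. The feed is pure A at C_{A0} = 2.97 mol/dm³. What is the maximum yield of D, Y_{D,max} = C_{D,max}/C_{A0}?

0.320

Evaluating C_D at τ_opt = ln(k₂/k₁)/(k₂−k₁) gives C_{D,max}/C_{A0} = (k₁/k₂)^[k₂/(k₂−k₁)].
= (0.994/1.30)^(1.30/(1.30−0.994)) = (0.7646)^(4.248) = 0.3198.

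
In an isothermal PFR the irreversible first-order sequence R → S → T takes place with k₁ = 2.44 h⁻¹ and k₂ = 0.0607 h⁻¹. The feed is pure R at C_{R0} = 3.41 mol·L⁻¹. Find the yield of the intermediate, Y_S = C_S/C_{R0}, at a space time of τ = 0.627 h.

0.765

For first-order series with pure R initially, C_S(τ) = k₁C_{R0}/(k₂−k₁)·(e^(−k₁τ) − e^(−k₂τ)).
e^(−k₁τ) = e^(−2.44×0.627) = e^(−1.530) = 0.2166; e^(−k₂τ) = e^(−0.03806) = 0.9627.
C_S = 2.44×3.41/(0.0607−2.44) × (0.2166−0.9627) = (-3.497)×(-0.7461) = 2.609 mol·L⁻¹.
Y_S = C_S/C_{R0} = 2.609/3.41 = 0.765.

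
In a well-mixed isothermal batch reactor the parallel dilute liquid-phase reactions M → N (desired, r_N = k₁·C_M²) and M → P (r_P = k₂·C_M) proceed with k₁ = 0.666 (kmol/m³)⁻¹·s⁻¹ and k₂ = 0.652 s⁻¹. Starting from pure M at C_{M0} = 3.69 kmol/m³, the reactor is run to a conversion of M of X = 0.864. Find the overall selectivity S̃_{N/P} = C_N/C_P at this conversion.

C_M = C_{M0}(1−X) = 0.5018 kmol/m³.
Along a PFR/batch, dC_P/dC_M = −r_P/(r_N+r_P) = −k₂/(k₂+k₁·C_M).
Integrating from C_{M0} to C_M: C_P = (0.652/0.666)·ln[(0.652+0.666·3.69)/(0.652+0.666·0.502)] = 0.9790·ln(3.110/0.9862) = 1.124 kmol/m³.
Then C_N = (C_{M0}−C_M) − C_P = 3.188 − 1.124 = 2.064 kmol/m³.
S̃_{N/P} = C_N/C_P = 2.064/1.124 = 1.84.

1.84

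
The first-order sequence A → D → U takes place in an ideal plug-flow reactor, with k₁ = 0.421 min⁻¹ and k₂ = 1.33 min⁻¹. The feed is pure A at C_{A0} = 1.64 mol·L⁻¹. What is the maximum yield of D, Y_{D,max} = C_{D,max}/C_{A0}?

0.186

For a first-order series the maximum intermediate yield is C_{D,max}/C_{A0} = (k₁/k₂)^[k₂/(k₂−k₁)].
= (0.421/1.33)^(1.33/(1.33−0.421)) = (0.3165)^(1.463) = 0.1858.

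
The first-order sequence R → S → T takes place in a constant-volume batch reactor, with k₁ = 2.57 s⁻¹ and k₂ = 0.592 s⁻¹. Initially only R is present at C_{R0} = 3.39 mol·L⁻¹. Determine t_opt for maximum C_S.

For first-order series the maximum of C_S occurs at t_opt = ln(k₂/k₁)/(k₂−k₁).
= ln(0.592/2.57)/(0.592−2.57) = ln(0.2304)/-1.978 = -1.468/-1.978 = 0.742 s.

0.742 s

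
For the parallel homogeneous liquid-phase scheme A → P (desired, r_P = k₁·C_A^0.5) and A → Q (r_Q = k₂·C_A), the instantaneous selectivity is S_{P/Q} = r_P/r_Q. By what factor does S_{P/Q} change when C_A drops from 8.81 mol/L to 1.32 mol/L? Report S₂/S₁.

2.58

S_{P/Q} = (k₁/k₂)·C_A^-0.5, so S₂/S₁ = (C_{A,2}/C_{A,1})^-0.5.
= (1.32/8.81)^(-0.5) = (0.1498)^(-0.5) = 2.58.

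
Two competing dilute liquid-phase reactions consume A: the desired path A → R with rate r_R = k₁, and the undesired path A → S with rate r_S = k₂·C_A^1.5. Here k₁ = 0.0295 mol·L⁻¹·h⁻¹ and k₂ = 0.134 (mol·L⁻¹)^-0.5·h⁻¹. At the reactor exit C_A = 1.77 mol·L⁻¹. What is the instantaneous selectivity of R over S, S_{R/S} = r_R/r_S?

0.0935

S_{R/S} = r_R/r_S = (k₁)/(k₂·C_A^1.5) = (k₁/k₂)·C_A^-1.5.
= (0.0295) / (0.134×1.770^1.5) = 0.02950/0.3155 = 0.0935.
The undesired path is higher order in A, so low C_A (CSTR or dilute feed) favours R.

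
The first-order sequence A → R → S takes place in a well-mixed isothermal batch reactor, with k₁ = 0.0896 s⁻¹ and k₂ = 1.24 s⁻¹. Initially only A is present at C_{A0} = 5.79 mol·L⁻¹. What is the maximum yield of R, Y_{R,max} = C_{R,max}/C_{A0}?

For a first-order series the maximum intermediate yield is C_{R,max}/C_{A0} = (k₁/k₂)^[k₂/(k₂−k₁)].
= (0.0896/1.24)^(1.24/(1.24−0.0896)) = (0.07226)^(1.078) = 0.05889.

0.0589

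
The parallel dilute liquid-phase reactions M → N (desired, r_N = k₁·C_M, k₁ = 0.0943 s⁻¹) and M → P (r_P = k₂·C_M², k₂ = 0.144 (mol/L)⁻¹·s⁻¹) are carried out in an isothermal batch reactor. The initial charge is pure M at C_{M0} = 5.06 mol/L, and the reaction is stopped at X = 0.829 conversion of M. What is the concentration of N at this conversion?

0.867 mol/L

C_M = C_{M0}(1−X) = 0.8653 mol/L.
Along a PFR/batch, dC_N/dC_M = −r_N/(r_N+r_P) = −k₁/(k₁+k₂·C_M).
Integrating from C_{M0} to C_M: C_N = (0.0943/0.144)·ln[(0.0943+0.144·5.06)/(0.0943+0.144·0.865)] = 0.6549·ln(0.8229/0.2189) = 0.8672 mol/L.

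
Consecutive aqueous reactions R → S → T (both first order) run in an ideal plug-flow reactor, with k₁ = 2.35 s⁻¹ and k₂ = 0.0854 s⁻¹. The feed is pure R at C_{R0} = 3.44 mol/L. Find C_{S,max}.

3.04 mol/L

For a first-order series the maximum intermediate yield is C_{S,max}/C_{R0} = (k₁/k₂)^[k₂/(k₂−k₁)].
= (2.35/0.0854)^(0.0854/(0.0854−2.35)) = (27.52)^(-0.03771) = 0.8825.
C_{S,max} = 0.8825×3.44 = 3.04 mol/L.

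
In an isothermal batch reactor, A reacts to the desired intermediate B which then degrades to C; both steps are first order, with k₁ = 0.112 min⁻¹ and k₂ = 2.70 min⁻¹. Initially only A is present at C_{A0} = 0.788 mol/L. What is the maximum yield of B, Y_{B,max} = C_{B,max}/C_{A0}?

0.0361

Evaluating C_B at t_opt = ln(k₂/k₁)/(k₂−k₁) gives C_{B,max}/C_{A0} = (k₁/k₂)^[k₂/(k₂−k₁)].
= (0.112/2.70)^(2.70/(2.70−0.112)) = (0.04148)^(1.043) = 0.03614.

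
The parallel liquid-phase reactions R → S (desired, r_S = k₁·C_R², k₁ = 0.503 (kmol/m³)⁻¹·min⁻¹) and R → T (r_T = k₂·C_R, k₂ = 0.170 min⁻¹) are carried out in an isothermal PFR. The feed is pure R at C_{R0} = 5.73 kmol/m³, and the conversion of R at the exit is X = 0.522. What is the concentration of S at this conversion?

2.76 kmol/m³

C_R = C_{R0}(1−X) = 2.739 kmol/m³.
Along a PFR/batch, dC_T/dC_R = −r_T/(r_S+r_T) = −k₂/(k₂+k₁·C_R).
Integrating from C_{R0} to C_R: C_T = (0.170/0.503)·ln[(0.170+0.503·5.73)/(0.170+0.503·2.74)] = 0.3380·ln(3.052/1.548) = 0.2295 kmol/m³.
Then C_S = (C_{R0}−C_R) − C_T = 2.991 − 0.2295 = 2.762 kmol/m³.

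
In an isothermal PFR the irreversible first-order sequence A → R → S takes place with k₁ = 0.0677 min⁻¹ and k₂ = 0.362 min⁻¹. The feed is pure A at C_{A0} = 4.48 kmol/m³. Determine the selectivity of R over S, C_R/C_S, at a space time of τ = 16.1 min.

0.131

For first-order series with pure A initially, C_R(τ) = k₁C_{A0}/(k₂−k₁)·(e^(−k₁τ) − e^(−k₂τ)).
e^(−k₁τ) = e^(−0.0677×16.1) = e^(−1.090) = 0.3362; e^(−k₂τ) = e^(−5.828) = 0.002943.
C_R = 0.0677×4.48/(0.362−0.0677) × (0.3362−0.002943) = 1.031×0.3333 = 0.3435 kmol/m³.
C_A = C_{A0}e^(−k₁τ) = 1.506 kmol/m³, so C_S = C_{A0}−C_A−C_R = 2.630 kmol/m³; C_R/C_S = 0.131.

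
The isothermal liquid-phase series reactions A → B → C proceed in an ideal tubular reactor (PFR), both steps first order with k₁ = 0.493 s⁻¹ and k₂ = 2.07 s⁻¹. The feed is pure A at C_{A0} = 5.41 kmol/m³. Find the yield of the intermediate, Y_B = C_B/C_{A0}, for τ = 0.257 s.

For first-order series with pure A initially, C_B(τ) = k₁C_{A0}/(k₂−k₁)·(e^(−k₁τ) − e^(−k₂τ)).
e^(−k₁τ) = e^(−0.493×0.257) = e^(−0.1267) = 0.8810; e^(−k₂τ) = e^(−0.5320) = 0.5874.
C_B = 0.493×5.41/(2.07−0.493) × (0.8810−0.5874) = 1.691×0.2936 = 0.4965 kmol/m³.
Y_B = C_B/C_{A0} = 0.4965/5.41 = 0.0918.

0.0918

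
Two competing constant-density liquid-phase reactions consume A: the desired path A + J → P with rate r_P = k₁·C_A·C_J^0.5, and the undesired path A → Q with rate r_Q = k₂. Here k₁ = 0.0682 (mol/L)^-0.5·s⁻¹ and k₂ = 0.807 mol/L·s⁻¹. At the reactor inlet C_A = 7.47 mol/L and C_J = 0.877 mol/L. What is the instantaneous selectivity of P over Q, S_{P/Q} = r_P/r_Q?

0.591

S_{P/Q} = r_P/r_Q = (k₁·C_A·C_J^0.5)/(k₂) = (k₁/k₂)·C_A·C_J^0.5.
= (0.0682×7.470×0.8770^0.5) / (0.807) = 0.4771/0.8070 = 0.591.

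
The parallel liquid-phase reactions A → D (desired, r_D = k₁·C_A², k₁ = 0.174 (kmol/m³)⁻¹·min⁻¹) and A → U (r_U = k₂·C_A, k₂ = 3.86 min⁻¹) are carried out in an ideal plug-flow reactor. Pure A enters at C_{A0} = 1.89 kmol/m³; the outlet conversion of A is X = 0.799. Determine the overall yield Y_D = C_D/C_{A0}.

C_A = C_{A0}(1−X) = 0.3799 kmol/m³.
Along a PFR/batch, dC_U/dC_A = −r_U/(r_D+r_U) = −k₂/(k₂+k₁·C_A).
Integrating from C_{A0} to C_A: C_U = (3.86/0.174)·ln[(3.86+0.174·1.89)/(3.86+0.174·0.380)] = 22.18·ln(4.189/3.926) = 1.437 kmol/m³.
Then C_D = (C_{A0}−C_A) − C_U = 1.510 − 1.437 = 0.07300 kmol/m³.
Y_D = C_D/C_{A0} = 0.07300/1.89 = 0.0386.

0.0386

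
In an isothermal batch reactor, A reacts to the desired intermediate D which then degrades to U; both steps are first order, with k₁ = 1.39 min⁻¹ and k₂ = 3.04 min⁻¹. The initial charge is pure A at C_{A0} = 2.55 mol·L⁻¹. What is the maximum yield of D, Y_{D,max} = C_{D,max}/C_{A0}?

For a first-order series the maximum intermediate yield is C_{D,max}/C_{A0} = (k₁/k₂)^[k₂/(k₂−k₁)].
= (1.39/3.04)^(3.04/(3.04−1.39)) = (0.4572)^(1.842) = 0.2365.

0.237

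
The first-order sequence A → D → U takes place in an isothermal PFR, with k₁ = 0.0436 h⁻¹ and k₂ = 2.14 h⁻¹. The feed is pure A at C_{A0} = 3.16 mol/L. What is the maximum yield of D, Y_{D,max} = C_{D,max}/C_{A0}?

0.0188

At the optimum, C_{D,max}/C_{A0} = (k₁/k₂)^[k₂/(k₂−k₁)].
= (0.0436/2.14)^(2.14/(2.14−0.0436)) = (0.02037)^(1.021) = 0.01879.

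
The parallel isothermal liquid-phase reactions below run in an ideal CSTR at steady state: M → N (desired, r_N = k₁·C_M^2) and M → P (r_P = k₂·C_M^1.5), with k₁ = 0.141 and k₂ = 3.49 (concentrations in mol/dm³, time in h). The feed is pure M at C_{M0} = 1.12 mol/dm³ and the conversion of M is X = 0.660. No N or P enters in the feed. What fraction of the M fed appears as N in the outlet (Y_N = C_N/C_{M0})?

Exit C_M = C_{M0}(1−X) = 1.12×0.340 = 0.3808 mol/dm³.
A CSTR operates uniformly at the exit composition, giving r_N = 0.02045 and r_P = 0.8201 (each k·C_M^n at C_M = 0.3808).
Fraction of consumed M going to N: r_N/(r_N+r_P) = 0.02432.
C_N = 0.02432·C_{M0}·X = 0.02432×1.12×0.660 = 0.0180 mol/dm³; Y_N = C_N/C_{M0} = 0.0161.

0.0161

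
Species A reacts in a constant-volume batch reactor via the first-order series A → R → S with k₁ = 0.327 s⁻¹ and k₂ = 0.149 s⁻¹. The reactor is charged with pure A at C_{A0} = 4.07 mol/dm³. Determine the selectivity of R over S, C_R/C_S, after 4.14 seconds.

2.30

Solving the coupled first-order balances gives C_R(t) = [k₁/(k₂−k₁)]·C_{A0}·(e^(−k₁t) − e^(−k₂t)).
e^(−k₁t) = e^(−0.327×4.14) = e^(−1.354) = 0.2583; e^(−k₂t) = e^(−0.6169) = 0.5396.
C_R = 0.327×4.07/(0.149−0.327) × (0.2583−0.5396) = (-7.477)×(-0.2814) = 2.104 mol/dm³.
C_A = C_{A0}e^(−k₁t) = 1.051 mol/dm³, so C_S = C_{A0}−C_A−C_R = 0.9151 mol/dm³; C_R/C_S = 2.30.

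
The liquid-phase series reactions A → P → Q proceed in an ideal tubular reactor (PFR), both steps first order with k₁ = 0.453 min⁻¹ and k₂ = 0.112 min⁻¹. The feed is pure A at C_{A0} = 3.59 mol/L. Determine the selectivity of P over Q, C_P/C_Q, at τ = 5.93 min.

1.75

For first-order series with pure A initially, C_P(τ) = k₁C_{A0}/(k₂−k₁)·(e^(−k₁τ) − e^(−k₂τ)).
e^(−k₁τ) = e^(−0.453×5.93) = e^(−2.686) = 0.06813; e^(−k₂τ) = e^(−0.6642) = 0.5147.
C_P = 0.453×3.59/(0.112−0.453) × (0.06813−0.5147) = (-4.769)×(-0.4466) = 2.130 mol/L.
C_A = C_{A0}e^(−k₁τ) = 0.2446 mol/L, so C_Q = C_{A0}−C_A−C_P = 1.216 mol/L; C_P/C_Q = 1.75.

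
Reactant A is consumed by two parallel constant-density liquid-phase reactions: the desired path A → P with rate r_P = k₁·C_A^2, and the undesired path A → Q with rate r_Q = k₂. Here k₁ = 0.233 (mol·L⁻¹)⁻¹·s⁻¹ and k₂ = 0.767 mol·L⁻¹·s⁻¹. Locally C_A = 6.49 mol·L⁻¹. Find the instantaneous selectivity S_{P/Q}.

12.8

S_{P/Q} = r_P/r_Q = (k₁·C_A^2)/(k₂) = (k₁/k₂)·C_A^2.
= (0.233×6.490^2) / (0.767) = 9.814/0.7670 = 12.8.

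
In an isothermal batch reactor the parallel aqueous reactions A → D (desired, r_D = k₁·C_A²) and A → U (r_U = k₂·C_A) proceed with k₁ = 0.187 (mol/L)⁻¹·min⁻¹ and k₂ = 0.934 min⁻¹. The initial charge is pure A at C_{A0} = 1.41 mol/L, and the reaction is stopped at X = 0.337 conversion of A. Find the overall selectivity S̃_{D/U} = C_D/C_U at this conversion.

0.234

C_A = C_{A0}(1−X) = 0.9348 mol/L.
Along a PFR/batch, dC_U/dC_A = −r_U/(r_D+r_U) = −k₂/(k₂+k₁·C_A).
Integrating from C_{A0} to C_A: C_U = (0.934/0.187)·ln[(0.934+0.187·1.41)/(0.934+0.187·0.935)] = 4.995·ln(1.198/1.109) = 0.3850 mol/L.
Then C_D = (C_{A0}−C_A) − C_U = 0.4752 − 0.3850 = 0.09014 mol/L.
S̃_{D/U} = C_D/C_U = 0.09014/0.3850 = 0.234.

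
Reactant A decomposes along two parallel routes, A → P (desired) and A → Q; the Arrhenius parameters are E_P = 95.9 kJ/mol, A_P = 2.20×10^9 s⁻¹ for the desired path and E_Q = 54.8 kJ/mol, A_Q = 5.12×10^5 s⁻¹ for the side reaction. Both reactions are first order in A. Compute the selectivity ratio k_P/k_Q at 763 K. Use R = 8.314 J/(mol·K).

6.60

k_P/k_Q = (A_P/A_Q)·exp[−(E_P−E_Q)/(RT)] = (A_P/A_Q)·exp[(E_Q−E_P)/(RT)].
(E_Q−E_P)/(RT) = (54.8−95.9)×10³/(8.314×763) = -41100/6344 = -6.479.
k_P/k_Q = (2.20×10^9/5.12×10^5)·exp(-6.479) = 4297 × 0.001535 = 6.60.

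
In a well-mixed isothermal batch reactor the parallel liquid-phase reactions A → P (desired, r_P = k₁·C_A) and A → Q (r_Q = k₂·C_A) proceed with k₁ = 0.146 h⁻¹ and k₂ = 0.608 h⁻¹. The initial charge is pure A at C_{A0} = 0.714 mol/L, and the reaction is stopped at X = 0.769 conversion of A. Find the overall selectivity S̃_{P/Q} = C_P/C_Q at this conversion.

0.240

C_A = C_{A0}(1−X) = 0.1649 mol/L.
Both paths are first order in A, so the instantaneous fraction to P is constant: dC_P/d(−C_A) = k₁/(k₁+k₂) = 0.1936.
C_P = 0.1936·(C_{A0}−C_A) = 0.1936×0.5491 = 0.106 mol/L.
C_Q = (C_{A0}−C_A)−C_P = 0.4427 mol/L; S̃_{P/Q} = 0.1063/0.4427 = 0.240.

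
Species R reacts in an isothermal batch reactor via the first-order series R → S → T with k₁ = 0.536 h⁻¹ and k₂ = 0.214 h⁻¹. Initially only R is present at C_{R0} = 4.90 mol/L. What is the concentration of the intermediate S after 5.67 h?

2.03 mol/L

Solving the coupled first-order balances gives C_S(t) = [k₁/(k₂−k₁)]·C_{R0}·(e^(−k₁t) − e^(−k₂t)).
e^(−k₁t) = e^(−0.536×5.67) = e^(−3.039) = 0.04788; e^(−k₂t) = e^(−1.213) = 0.2972.
C_S = 0.536×4.90/(0.214−0.536) × (0.04788−0.2972) = (-8.157)×(-0.2493) = 2.034 mol/L.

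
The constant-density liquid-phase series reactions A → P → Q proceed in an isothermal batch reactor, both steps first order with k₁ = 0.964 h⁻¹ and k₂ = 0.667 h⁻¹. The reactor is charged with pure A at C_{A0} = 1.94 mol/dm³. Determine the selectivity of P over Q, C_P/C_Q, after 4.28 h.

0.158

For first-order series with pure A initially, C_P(t) = k₁C_{A0}/(k₂−k₁)·(e^(−k₁t) − e^(−k₂t)).
e^(−k₁t) = e^(−0.964×4.28) = e^(−4.126) = 0.01615; e^(−k₂t) = e^(−2.855) = 0.05757.
C_P = 0.964×1.94/(0.667−0.964) × (0.01615−0.05757) = (-6.297)×(-0.04142) = 0.2608 mol/dm³.
C_A = C_{A0}e^(−k₁t) = 0.03133 mol/dm³, so C_Q = C_{A0}−C_A−C_P = 1.648 mol/dm³; C_P/C_Q = 0.158.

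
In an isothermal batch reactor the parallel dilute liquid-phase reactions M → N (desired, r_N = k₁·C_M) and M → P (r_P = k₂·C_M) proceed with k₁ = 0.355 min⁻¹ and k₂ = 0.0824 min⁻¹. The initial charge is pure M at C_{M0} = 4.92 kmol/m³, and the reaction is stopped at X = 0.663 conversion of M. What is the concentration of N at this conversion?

C_M = C_{M0}(1−X) = 1.658 kmol/m³.
Both paths are first order in M, so the instantaneous fraction to N is constant: dC_N/d(−C_M) = k₁/(k₁+k₂) = 0.8116.
C_N = 0.8116·(C_{M0}−C_M) = 0.8116×3.262 = 2.65 kmol/m³.

2.65 kmol/m³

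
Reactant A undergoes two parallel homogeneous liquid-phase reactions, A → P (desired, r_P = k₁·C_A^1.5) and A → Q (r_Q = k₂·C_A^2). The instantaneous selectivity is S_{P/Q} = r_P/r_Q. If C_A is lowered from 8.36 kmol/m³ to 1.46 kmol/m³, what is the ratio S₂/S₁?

S_{P/Q} = (k₁/k₂)·C_A^-0.5, so S₂/S₁ = (C_{A,2}/C_{A,1})^-0.5.
= (1.46/8.36)^(-0.5) = (0.1746)^(-0.5) = 2.39.

2.39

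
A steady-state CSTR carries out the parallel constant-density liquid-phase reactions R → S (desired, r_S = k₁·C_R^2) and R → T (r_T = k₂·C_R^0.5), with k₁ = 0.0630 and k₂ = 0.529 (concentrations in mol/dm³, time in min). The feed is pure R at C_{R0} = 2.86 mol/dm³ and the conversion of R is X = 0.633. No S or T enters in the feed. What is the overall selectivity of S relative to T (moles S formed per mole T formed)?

Exit C_R = C_{R0}(1−X) = 2.86×0.367 = 1.050 mol/dm³.
Rates in a CSTR are evaluated at the outlet concentration: r_S = 0.0630×1.050^2 = 0.06941, r_T = 0.529×1.050^0.5 = 0.5420.
Overall selectivity = C_S/C_T = r_Sτ/(r_Tτ) = r_S/r_T = 0.128.

0.128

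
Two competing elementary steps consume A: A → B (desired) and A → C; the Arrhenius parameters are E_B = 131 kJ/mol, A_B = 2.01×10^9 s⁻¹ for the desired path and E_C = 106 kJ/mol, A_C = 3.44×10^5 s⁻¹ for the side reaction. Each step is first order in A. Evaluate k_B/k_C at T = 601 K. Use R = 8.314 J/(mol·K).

39.2

With equal orders, S_{B/C} = k_B/k_C = (A_B/A_C)·exp[(E_C−E_B)/(RT)].
(E_C−E_B)/(RT) = (106−131)×10³/(8.314×601) = -25000/4997 = -5.003.
k_B/k_C = (2.01×10^9/3.44×10^5)·exp(-5.003) = 5843 × 0.006716 = 39.2.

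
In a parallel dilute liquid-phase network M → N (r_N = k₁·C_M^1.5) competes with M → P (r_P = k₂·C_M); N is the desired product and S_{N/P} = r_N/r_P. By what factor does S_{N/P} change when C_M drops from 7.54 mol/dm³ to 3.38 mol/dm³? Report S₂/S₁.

0.670

S_{N/P} = (k₁/k₂)·C_M^0.5, so S₂/S₁ = (C_{M,2}/C_{M,1})^0.5.
= (3.38/7.54)^0.5 = (0.4483)^0.5 = 0.670.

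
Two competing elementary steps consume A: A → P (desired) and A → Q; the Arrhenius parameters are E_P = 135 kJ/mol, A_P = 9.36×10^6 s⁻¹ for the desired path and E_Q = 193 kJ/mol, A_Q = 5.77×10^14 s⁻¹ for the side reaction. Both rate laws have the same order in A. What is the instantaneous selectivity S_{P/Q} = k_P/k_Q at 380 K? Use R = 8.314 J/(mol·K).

k_P/k_Q = (A_P/A_Q)·exp[−(E_P−E_Q)/(RT)] = (A_P/A_Q)·exp[(E_Q−E_P)/(RT)].
(E_Q−E_P)/(RT) = (193−135)×10³/(8.314×380) = 58000/3159 = 18.36.
k_P/k_Q = (9.36×10^6/5.77×10^14)·exp(18.36) = 1.622×10^-8 × 9.396×10^7 = 1.52.

1.52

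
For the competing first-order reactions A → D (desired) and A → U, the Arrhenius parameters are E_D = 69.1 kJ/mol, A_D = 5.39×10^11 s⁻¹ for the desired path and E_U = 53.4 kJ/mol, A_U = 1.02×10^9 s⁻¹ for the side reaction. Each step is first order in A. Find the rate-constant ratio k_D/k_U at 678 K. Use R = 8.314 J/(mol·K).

k_D/k_U = (A_D/A_U)·exp[−(E_D−E_U)/(RT)] = (A_D/A_U)·exp[(E_U−E_D)/(RT)].
(E_U−E_D)/(RT) = (53.4−69.1)×10³/(8.314×678) = -15700/5637 = -2.785.
k_D/k_U = (5.39×10^11/1.02×10^9)·exp(-2.785) = 528.4 × 0.06172 = 32.6.
Since E_D > E_U, raising the temperature improves selectivity toward D.

32.6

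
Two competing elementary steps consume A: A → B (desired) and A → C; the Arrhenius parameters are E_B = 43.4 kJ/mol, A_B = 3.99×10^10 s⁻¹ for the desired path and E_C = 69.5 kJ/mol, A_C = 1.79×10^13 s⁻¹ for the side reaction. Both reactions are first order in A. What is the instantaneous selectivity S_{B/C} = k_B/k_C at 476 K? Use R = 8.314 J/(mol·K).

With equal orders, S_{B/C} = k_B/k_C = (A_B/A_C)·exp[(E_C−E_B)/(RT)].
(E_C−E_B)/(RT) = (69.5−43.4)×10³/(8.314×476) = 26100/3957 = 6.595.
k_B/k_C = (3.99×10^10/1.79×10^13)·exp(6.595) = 0.002229 × 731.5 = 1.63.
Since E_B < E_C, lowering the temperature improves selectivity toward B.

1.63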